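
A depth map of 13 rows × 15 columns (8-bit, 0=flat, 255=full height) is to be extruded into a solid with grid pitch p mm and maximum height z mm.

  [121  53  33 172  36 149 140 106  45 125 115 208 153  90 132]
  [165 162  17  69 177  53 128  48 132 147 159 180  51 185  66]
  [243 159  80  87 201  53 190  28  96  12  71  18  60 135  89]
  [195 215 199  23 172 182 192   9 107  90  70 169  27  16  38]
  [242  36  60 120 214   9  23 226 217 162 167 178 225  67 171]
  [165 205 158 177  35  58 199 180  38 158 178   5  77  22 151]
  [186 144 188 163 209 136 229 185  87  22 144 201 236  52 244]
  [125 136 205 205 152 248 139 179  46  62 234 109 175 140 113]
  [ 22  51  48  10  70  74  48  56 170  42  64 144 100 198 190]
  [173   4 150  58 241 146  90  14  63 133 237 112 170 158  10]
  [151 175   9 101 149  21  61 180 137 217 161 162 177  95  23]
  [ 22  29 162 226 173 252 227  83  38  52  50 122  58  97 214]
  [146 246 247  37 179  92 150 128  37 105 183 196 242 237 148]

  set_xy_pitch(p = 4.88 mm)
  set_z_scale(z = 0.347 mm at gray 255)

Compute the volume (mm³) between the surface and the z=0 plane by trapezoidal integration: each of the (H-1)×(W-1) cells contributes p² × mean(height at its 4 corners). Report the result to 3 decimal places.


668.922

height_mm = gray/255 × 0.347; cell vol = 4.88² × mean(4 corners)
unit = 4.88² × 0.347 / (4×255) = 0.00810157 mm³ per gray-sum
row 0: Σ corner-gray over 14 cells = 6350  → 51.4449
row 1: Σ corner-gray over 14 cells = 5959  → 48.2772
row 2: Σ corner-gray over 14 cells = 5887  → 47.6939
row 3: Σ corner-gray over 14 cells = 6996  → 56.6786
row 4: Σ corner-gray over 14 cells = 7117  → 57.6588
row 5: Σ corner-gray over 14 cells = 7718  → 62.5279
row 6: Σ corner-gray over 14 cells = 8720  → 70.6457
row 7: Σ corner-gray over 14 cells = 6660  → 53.9564
row 8: Σ corner-gray over 14 cells = 5697  → 46.1546
row 9: Σ corner-gray over 14 cells = 6799  → 55.0825
row 10: Σ corner-gray over 14 cells = 6838  → 55.3985
row 11: Σ corner-gray over 14 cells = 7826  → 63.4029
Σ rows: total corner-gray = 82567  → 668.9220 mm³


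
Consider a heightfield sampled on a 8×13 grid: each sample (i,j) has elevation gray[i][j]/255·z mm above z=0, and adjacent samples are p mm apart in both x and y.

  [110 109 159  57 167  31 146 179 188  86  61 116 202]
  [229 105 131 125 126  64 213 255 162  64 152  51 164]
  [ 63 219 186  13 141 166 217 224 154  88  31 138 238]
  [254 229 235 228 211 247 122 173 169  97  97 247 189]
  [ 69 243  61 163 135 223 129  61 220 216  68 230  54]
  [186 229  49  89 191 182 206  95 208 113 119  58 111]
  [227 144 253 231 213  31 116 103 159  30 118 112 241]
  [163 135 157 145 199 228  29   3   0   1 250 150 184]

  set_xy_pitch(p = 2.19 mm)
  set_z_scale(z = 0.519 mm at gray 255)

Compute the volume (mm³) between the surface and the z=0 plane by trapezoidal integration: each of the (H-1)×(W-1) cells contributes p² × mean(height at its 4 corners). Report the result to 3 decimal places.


height_mm = gray/255 × 0.519; cell vol = 2.19² × mean(4 corners)
unit = 2.19² × 0.519 / (4×255) = 0.00244037 mm³ per gray-sum
row 0: Σ corner-gray over 12 cells = 6199  → 15.1278
row 1: Σ corner-gray over 12 cells = 6744  → 16.4578
row 2: Σ corner-gray over 12 cells = 8008  → 19.5425
row 3: Σ corner-gray over 12 cells = 8174  → 19.9476
row 4: Σ corner-gray over 12 cells = 6996  → 17.0728
row 5: Σ corner-gray over 12 cells = 6863  → 16.7482
row 6: Σ corner-gray over 12 cells = 6429  → 15.6891
Σ rows: total corner-gray = 49413  → 120.5859 mm³

120.586


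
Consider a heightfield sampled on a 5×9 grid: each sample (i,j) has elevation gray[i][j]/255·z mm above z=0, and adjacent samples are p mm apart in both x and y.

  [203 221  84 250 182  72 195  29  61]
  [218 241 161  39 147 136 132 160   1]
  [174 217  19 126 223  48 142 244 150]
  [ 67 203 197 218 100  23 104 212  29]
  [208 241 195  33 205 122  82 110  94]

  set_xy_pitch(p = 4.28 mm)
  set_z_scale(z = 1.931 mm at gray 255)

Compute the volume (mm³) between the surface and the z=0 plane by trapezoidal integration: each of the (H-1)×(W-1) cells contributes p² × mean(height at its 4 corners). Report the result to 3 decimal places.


height_mm = gray/255 × 1.931; cell vol = 4.28² × mean(4 corners)
unit = 4.28² × 1.931 / (4×255) = 0.0346792 mm³ per gray-sum
row 0: Σ corner-gray over 8 cells = 4581  → 158.8656
row 1: Σ corner-gray over 8 cells = 4613  → 159.9754
row 2: Σ corner-gray over 8 cells = 4572  → 158.5535
row 3: Σ corner-gray over 8 cells = 4488  → 155.6405
Σ rows: total corner-gray = 18254  → 633.0349 mm³

633.035


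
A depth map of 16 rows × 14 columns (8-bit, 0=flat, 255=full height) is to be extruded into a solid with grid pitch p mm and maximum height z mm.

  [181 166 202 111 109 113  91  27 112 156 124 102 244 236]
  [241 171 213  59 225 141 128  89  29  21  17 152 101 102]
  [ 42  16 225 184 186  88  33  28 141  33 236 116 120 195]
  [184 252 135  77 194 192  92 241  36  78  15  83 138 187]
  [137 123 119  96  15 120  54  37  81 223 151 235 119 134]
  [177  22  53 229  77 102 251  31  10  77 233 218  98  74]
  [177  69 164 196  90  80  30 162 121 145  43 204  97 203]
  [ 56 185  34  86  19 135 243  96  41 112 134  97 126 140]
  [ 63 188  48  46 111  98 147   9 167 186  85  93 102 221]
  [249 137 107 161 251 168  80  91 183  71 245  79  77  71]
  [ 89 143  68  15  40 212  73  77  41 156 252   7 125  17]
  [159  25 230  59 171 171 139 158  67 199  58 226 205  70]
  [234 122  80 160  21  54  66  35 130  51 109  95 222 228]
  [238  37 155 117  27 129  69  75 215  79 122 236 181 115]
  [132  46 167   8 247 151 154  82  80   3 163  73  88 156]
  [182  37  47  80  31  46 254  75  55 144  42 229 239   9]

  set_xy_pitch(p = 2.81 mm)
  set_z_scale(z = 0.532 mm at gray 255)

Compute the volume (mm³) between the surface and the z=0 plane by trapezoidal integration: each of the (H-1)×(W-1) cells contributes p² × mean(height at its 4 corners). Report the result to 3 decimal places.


380.199

height_mm = gray/255 × 0.532; cell vol = 2.81² × mean(4 corners)
unit = 2.81² × 0.532 / (4×255) = 0.00411836 mm³ per gray-sum
row 0: Σ corner-gray over 13 cells = 6566  → 27.0411
row 1: Σ corner-gray over 13 cells = 6084  → 25.0561
row 2: Σ corner-gray over 13 cells = 6486  → 26.7117
row 3: Σ corner-gray over 13 cells = 6454  → 26.5799
row 4: Σ corner-gray over 13 cells = 6070  → 24.9984
row 5: Σ corner-gray over 13 cells = 6235  → 25.6780
row 6: Σ corner-gray over 13 cells = 5994  → 24.6854
row 7: Σ corner-gray over 13 cells = 5656  → 23.2934
row 8: Σ corner-gray over 13 cells = 6464  → 26.6211
row 9: Σ corner-gray over 13 cells = 6144  → 25.3032
row 10: Σ corner-gray over 13 cells = 6169  → 25.4062
row 11: Σ corner-gray over 13 cells = 6397  → 26.3451
row 12: Σ corner-gray over 13 cells = 5989  → 24.6648
row 13: Σ corner-gray over 13 cells = 6049  → 24.9119
row 14: Σ corner-gray over 13 cells = 5561  → 22.9022
Σ rows: total corner-gray = 92318  → 380.1986 mm³


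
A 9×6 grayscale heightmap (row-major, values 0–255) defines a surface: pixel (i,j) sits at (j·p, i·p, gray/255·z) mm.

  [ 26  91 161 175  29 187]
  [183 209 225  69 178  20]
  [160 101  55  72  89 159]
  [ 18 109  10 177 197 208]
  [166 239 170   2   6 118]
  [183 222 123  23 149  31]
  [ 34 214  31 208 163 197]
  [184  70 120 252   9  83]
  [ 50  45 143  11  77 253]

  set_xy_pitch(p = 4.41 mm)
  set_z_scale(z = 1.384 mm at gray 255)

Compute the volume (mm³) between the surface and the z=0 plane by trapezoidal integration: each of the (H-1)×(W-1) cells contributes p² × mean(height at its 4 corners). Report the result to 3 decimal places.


height_mm = gray/255 × 1.384; cell vol = 4.41² × mean(4 corners)
unit = 4.41² × 1.384 / (4×255) = 0.0263884 mm³ per gray-sum
row 0: Σ corner-gray over 5 cells = 2690  → 70.9848
row 1: Σ corner-gray over 5 cells = 2518  → 66.4460
row 2: Σ corner-gray over 5 cells = 2165  → 57.1309
row 3: Σ corner-gray over 5 cells = 2330  → 61.4850
row 4: Σ corner-gray over 5 cells = 2366  → 62.4350
row 5: Σ corner-gray over 5 cells = 2711  → 71.5390
row 6: Σ corner-gray over 5 cells = 2632  → 69.4543
row 7: Σ corner-gray over 5 cells = 2024  → 53.4101
Σ rows: total corner-gray = 19436  → 512.8850 mm³

512.885


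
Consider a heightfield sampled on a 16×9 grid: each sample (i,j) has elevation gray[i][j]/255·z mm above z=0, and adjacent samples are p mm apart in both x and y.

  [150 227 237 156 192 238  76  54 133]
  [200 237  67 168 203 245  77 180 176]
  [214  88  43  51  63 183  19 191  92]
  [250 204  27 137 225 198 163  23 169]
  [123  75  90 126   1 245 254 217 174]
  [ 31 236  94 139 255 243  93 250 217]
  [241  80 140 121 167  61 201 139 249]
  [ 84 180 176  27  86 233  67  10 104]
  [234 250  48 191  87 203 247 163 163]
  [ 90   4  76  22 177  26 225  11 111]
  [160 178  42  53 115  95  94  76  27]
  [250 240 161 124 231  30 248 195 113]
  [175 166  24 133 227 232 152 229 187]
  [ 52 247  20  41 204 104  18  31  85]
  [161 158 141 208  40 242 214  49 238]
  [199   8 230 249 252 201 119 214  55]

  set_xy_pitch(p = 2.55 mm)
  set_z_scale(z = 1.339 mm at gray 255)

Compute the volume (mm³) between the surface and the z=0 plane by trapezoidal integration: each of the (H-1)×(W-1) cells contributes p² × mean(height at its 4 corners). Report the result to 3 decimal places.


574.848

height_mm = gray/255 × 1.339; cell vol = 2.55² × mean(4 corners)
unit = 2.55² × 1.339 / (4×255) = 0.00853612 mm³ per gray-sum
row 0: Σ corner-gray over 8 cells = 5373  → 45.8646
row 1: Σ corner-gray over 8 cells = 4312  → 36.8078
row 2: Σ corner-gray over 8 cells = 3955  → 33.7604
row 3: Σ corner-gray over 8 cells = 4686  → 40.0003
row 4: Σ corner-gray over 8 cells = 5181  → 44.2257
row 5: Σ corner-gray over 8 cells = 5176  → 44.1830
row 6: Σ corner-gray over 8 cells = 4054  → 34.6055
row 7: Σ corner-gray over 8 cells = 4521  → 38.5918
row 8: Σ corner-gray over 8 cells = 4058  → 34.6396
row 9: Σ corner-gray over 8 cells = 2776  → 23.6963
row 10: Σ corner-gray over 8 cells = 4314  → 36.8248
row 11: Σ corner-gray over 8 cells = 5509  → 47.0255
row 12: Σ corner-gray over 8 cells = 4155  → 35.4676
row 13: Σ corner-gray over 8 cells = 3970  → 33.8884
row 14: Σ corner-gray over 8 cells = 5303  → 45.2671
Σ rows: total corner-gray = 67343  → 574.8483 mm³


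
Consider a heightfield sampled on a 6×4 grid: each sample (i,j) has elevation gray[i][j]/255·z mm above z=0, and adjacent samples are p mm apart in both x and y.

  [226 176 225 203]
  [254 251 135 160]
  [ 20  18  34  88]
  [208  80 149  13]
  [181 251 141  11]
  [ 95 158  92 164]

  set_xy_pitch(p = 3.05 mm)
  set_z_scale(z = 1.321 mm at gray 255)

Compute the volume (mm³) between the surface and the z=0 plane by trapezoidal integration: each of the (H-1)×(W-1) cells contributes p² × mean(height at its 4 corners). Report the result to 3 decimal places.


97.538

height_mm = gray/255 × 1.321; cell vol = 3.05² × mean(4 corners)
unit = 3.05² × 1.321 / (4×255) = 0.0120476 mm³ per gray-sum
row 0: Σ corner-gray over 3 cells = 2417  → 29.1192
row 1: Σ corner-gray over 3 cells = 1398  → 16.8426
row 2: Σ corner-gray over 3 cells = 891  → 10.7345
row 3: Σ corner-gray over 3 cells = 1655  → 19.9389
row 4: Σ corner-gray over 3 cells = 1735  → 20.9027
Σ rows: total corner-gray = 8096  → 97.5378 mm³


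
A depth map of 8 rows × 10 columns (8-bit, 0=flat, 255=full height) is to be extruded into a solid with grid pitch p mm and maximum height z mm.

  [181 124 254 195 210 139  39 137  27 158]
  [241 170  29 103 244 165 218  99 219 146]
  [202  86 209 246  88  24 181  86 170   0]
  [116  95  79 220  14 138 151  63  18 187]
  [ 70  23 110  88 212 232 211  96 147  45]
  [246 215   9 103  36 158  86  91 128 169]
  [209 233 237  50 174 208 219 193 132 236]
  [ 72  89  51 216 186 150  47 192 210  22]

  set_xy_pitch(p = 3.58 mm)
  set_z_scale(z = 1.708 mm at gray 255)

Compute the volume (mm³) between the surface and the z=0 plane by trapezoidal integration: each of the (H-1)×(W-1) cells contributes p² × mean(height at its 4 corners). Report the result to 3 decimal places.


height_mm = gray/255 × 1.708; cell vol = 3.58² × mean(4 corners)
unit = 3.58² × 1.708 / (4×255) = 0.0214612 mm³ per gray-sum
row 0: Σ corner-gray over 9 cells = 5470  → 117.3927
row 1: Σ corner-gray over 9 cells = 5263  → 112.9502
row 2: Σ corner-gray over 9 cells = 4241  → 91.0169
row 3: Σ corner-gray over 9 cells = 4212  → 90.3945
row 4: Σ corner-gray over 9 cells = 4420  → 94.8584
row 5: Σ corner-gray over 9 cells = 5404  → 115.9763
row 6: Σ corner-gray over 9 cells = 5713  → 122.6078
Σ rows: total corner-gray = 34723  → 745.1968 mm³

745.197


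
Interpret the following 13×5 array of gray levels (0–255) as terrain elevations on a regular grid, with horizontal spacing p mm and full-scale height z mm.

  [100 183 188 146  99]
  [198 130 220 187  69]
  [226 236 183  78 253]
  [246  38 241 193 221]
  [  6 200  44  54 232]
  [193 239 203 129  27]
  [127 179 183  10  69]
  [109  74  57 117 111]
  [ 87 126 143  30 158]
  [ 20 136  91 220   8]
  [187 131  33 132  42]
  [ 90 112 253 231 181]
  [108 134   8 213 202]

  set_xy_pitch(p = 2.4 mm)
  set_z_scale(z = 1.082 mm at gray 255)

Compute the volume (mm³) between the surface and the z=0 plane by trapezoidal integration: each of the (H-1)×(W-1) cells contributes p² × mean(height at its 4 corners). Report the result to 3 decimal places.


161.949

height_mm = gray/255 × 1.082; cell vol = 2.4² × mean(4 corners)
unit = 2.4² × 1.082 / (4×255) = 0.00611012 mm³ per gray-sum
row 0: Σ corner-gray over 4 cells = 2574  → 15.7274
row 1: Σ corner-gray over 4 cells = 2814  → 17.1939
row 2: Σ corner-gray over 4 cells = 2884  → 17.6216
row 3: Σ corner-gray over 4 cells = 2245  → 13.7172
row 4: Σ corner-gray over 4 cells = 2196  → 13.4178
row 5: Σ corner-gray over 4 cells = 2302  → 14.0655
row 6: Σ corner-gray over 4 cells = 1656  → 10.1184
row 7: Σ corner-gray over 4 cells = 1559  → 9.5257
row 8: Σ corner-gray over 4 cells = 1765  → 10.7844
row 9: Σ corner-gray over 4 cells = 1743  → 10.6499
row 10: Σ corner-gray over 4 cells = 2284  → 13.9555
row 11: Σ corner-gray over 4 cells = 2483  → 15.1714
Σ rows: total corner-gray = 26505  → 161.9487 mm³


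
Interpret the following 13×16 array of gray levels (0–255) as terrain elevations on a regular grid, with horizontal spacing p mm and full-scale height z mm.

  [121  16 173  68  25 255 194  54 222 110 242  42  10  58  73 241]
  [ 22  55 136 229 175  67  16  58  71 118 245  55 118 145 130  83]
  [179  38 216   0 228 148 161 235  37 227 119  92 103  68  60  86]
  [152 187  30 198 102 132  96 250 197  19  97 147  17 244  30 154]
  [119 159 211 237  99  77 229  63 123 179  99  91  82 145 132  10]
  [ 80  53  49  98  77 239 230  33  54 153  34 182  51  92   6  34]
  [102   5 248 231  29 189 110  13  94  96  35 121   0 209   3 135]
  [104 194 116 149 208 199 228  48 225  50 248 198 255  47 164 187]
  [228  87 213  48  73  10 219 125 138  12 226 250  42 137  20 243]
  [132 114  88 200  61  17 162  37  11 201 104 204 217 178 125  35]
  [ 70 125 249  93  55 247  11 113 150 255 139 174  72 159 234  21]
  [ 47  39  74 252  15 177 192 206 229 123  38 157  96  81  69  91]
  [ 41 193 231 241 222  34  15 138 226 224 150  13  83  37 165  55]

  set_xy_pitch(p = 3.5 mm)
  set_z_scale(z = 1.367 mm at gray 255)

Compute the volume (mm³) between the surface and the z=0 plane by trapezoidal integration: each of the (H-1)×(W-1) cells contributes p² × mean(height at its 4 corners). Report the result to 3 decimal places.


1461.576

height_mm = gray/255 × 1.367; cell vol = 3.5² × mean(4 corners)
unit = 3.5² × 1.367 / (4×255) = 0.0164174 mm³ per gray-sum
row 0: Σ corner-gray over 15 cells = 6787  → 111.4249
row 1: Σ corner-gray over 15 cells = 7070  → 116.0710
row 2: Σ corner-gray over 15 cells = 7527  → 123.5738
row 3: Σ corner-gray over 15 cells = 7779  → 127.7110
row 4: Σ corner-gray over 15 cells = 6797  → 111.5891
row 5: Σ corner-gray over 15 cells = 5819  → 95.5329
row 6: Σ corner-gray over 15 cells = 7952  → 130.5512
row 7: Σ corner-gray over 15 cells = 8620  → 141.5180
row 8: Σ corner-gray over 15 cells = 7276  → 119.4530
row 9: Σ corner-gray over 15 cells = 7848  → 128.8438
row 10: Σ corner-gray over 15 cells = 7877  → 129.3199
row 11: Σ corner-gray over 15 cells = 7674  → 125.9871
Σ rows: total corner-gray = 89026  → 1461.5756 mm³


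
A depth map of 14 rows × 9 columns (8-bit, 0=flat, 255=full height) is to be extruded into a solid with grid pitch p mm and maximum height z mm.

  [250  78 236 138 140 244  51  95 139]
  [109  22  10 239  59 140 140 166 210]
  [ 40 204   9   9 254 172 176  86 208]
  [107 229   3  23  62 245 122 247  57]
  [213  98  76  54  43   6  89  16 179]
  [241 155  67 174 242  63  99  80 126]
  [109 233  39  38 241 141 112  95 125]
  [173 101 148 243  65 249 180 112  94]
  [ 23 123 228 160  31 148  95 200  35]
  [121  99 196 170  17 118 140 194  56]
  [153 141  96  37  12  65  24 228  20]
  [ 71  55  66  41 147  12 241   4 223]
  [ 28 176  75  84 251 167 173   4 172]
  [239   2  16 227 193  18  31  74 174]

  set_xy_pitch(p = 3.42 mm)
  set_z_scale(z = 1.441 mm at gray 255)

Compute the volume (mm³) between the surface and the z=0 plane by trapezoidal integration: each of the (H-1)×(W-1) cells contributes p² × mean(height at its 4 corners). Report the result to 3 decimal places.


height_mm = gray/255 × 1.441; cell vol = 3.42² × mean(4 corners)
unit = 3.42² × 1.441 / (4×255) = 0.016524 mm³ per gray-sum
row 0: Σ corner-gray over 8 cells = 4224  → 69.7975
row 1: Σ corner-gray over 8 cells = 3939  → 65.0882
row 2: Σ corner-gray over 8 cells = 4094  → 67.6494
row 3: Σ corner-gray over 8 cells = 3182  → 52.5795
row 4: Σ corner-gray over 8 cells = 3283  → 54.2484
row 5: Σ corner-gray over 8 cells = 4159  → 68.7234
row 6: Σ corner-gray over 8 cells = 4495  → 74.2755
row 7: Σ corner-gray over 8 cells = 4491  → 74.2094
row 8: Σ corner-gray over 8 cells = 4073  → 67.3024
row 9: Σ corner-gray over 8 cells = 3424  → 56.5783
row 10: Σ corner-gray over 8 cells = 2805  → 46.3499
row 11: Σ corner-gray over 8 cells = 3486  → 57.6028
row 12: Σ corner-gray over 8 cells = 3595  → 59.4039
Σ rows: total corner-gray = 49250  → 813.8086 mm³

813.809


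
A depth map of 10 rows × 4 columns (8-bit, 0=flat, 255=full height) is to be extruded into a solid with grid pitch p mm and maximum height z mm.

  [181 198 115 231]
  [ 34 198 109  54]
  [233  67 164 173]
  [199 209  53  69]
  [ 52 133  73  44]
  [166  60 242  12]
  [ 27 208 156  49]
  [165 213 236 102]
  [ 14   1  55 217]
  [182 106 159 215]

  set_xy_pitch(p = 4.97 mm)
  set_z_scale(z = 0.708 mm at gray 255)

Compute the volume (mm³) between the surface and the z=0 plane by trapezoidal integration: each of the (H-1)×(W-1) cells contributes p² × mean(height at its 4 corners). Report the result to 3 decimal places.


238.200

height_mm = gray/255 × 0.708; cell vol = 4.97² × mean(4 corners)
unit = 4.97² × 0.708 / (4×255) = 0.0171453 mm³ per gray-sum
row 0: Σ corner-gray over 3 cells = 1740  → 29.8329
row 1: Σ corner-gray over 3 cells = 1570  → 26.9182
row 2: Σ corner-gray over 3 cells = 1660  → 28.4612
row 3: Σ corner-gray over 3 cells = 1300  → 22.2889
row 4: Σ corner-gray over 3 cells = 1290  → 22.1175
row 5: Σ corner-gray over 3 cells = 1586  → 27.1925
row 6: Σ corner-gray over 3 cells = 1969  → 33.7592
row 7: Σ corner-gray over 3 cells = 1508  → 25.8552
row 8: Σ corner-gray over 3 cells = 1270  → 21.7746
Σ rows: total corner-gray = 13893  → 238.2001 mm³


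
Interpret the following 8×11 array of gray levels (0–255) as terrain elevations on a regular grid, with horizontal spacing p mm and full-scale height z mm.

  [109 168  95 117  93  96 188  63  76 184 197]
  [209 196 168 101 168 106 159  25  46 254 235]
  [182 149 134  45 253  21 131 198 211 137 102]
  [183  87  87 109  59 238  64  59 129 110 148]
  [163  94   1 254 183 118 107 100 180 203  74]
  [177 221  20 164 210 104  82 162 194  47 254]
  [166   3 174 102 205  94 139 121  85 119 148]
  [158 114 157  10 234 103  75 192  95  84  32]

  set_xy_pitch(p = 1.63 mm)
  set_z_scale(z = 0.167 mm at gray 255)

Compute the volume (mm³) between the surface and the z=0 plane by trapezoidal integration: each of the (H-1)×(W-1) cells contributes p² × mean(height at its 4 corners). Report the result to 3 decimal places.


15.915

height_mm = gray/255 × 0.167; cell vol = 1.63² × mean(4 corners)
unit = 1.63² × 0.167 / (4×255) = 0.000435002 mm³ per gray-sum
row 0: Σ corner-gray over 10 cells = 5356  → 2.3299
row 1: Σ corner-gray over 10 cells = 5732  → 2.4934
row 2: Σ corner-gray over 10 cells = 5057  → 2.1998
row 3: Σ corner-gray over 10 cells = 4932  → 2.1454
row 4: Σ corner-gray over 10 cells = 5556  → 2.4169
row 5: Σ corner-gray over 10 cells = 5237  → 2.2781
row 6: Σ corner-gray over 10 cells = 4716  → 2.0515
Σ rows: total corner-gray = 36586  → 15.9150 mm³


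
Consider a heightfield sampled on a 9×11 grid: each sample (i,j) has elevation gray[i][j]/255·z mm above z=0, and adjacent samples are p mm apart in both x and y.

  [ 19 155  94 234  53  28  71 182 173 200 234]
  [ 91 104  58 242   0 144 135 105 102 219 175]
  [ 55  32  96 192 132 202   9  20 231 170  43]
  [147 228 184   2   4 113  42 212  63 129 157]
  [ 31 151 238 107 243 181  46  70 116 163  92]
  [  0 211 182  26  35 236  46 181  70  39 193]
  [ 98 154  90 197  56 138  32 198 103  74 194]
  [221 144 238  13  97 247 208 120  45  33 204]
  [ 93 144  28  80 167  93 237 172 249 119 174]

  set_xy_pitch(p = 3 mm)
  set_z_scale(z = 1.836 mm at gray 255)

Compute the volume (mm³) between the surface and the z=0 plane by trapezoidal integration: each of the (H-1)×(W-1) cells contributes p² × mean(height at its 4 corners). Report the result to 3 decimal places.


height_mm = gray/255 × 1.836; cell vol = 3² × mean(4 corners)
unit = 3² × 1.836 / (4×255) = 0.0162 mm³ per gray-sum
row 0: Σ corner-gray over 10 cells = 5117  → 82.8954
row 1: Σ corner-gray over 10 cells = 4750  → 76.9500
row 2: Σ corner-gray over 10 cells = 4524  → 73.2888
row 3: Σ corner-gray over 10 cells = 5011  → 81.1782
row 4: Σ corner-gray over 10 cells = 4998  → 80.9676
row 5: Σ corner-gray over 10 cells = 4621  → 74.8602
row 6: Σ corner-gray over 10 cells = 5091  → 82.4742
row 7: Σ corner-gray over 10 cells = 5560  → 90.0720
Σ rows: total corner-gray = 39672  → 642.6864 mm³

642.686


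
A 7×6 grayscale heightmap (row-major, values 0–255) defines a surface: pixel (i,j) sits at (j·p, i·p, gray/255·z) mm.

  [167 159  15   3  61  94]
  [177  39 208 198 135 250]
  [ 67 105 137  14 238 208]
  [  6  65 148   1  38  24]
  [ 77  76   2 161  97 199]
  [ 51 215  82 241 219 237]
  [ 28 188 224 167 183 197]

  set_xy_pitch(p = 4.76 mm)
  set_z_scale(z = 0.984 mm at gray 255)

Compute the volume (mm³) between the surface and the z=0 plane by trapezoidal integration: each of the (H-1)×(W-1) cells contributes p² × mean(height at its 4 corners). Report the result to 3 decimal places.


322.492

height_mm = gray/255 × 0.984; cell vol = 4.76² × mean(4 corners)
unit = 4.76² × 0.984 / (4×255) = 0.0218579 mm³ per gray-sum
row 0: Σ corner-gray over 5 cells = 2324  → 50.7978
row 1: Σ corner-gray over 5 cells = 2850  → 62.2951
row 2: Σ corner-gray over 5 cells = 1797  → 39.2787
row 3: Σ corner-gray over 5 cells = 1482  → 32.3934
row 4: Σ corner-gray over 5 cells = 2750  → 60.1093
row 5: Σ corner-gray over 5 cells = 3551  → 77.6175
Σ rows: total corner-gray = 14754  → 322.4918 mm³


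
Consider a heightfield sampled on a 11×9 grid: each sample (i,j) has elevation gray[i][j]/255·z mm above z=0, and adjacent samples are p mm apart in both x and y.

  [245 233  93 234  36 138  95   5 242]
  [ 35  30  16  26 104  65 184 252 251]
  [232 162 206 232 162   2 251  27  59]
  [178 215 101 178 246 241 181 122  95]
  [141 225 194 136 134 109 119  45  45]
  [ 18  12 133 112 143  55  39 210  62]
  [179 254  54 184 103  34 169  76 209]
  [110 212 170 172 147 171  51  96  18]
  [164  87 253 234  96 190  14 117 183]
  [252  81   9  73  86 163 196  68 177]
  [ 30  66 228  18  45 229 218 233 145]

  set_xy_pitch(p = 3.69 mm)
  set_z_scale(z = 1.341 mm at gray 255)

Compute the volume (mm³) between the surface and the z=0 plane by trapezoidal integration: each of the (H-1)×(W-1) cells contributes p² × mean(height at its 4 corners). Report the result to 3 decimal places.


height_mm = gray/255 × 1.341; cell vol = 3.69² × mean(4 corners)
unit = 3.69² × 1.341 / (4×255) = 0.0179012 mm³ per gray-sum
row 0: Σ corner-gray over 8 cells = 3795  → 67.9349
row 1: Σ corner-gray over 8 cells = 4015  → 71.8732
row 2: Σ corner-gray over 8 cells = 5216  → 93.3725
row 3: Σ corner-gray over 8 cells = 4951  → 88.6287
row 4: Σ corner-gray over 8 cells = 3598  → 64.4084
row 5: Σ corner-gray over 8 cells = 3624  → 64.8738
row 6: Σ corner-gray over 8 cells = 4302  → 77.0108
row 7: Σ corner-gray over 8 cells = 4495  → 80.4657
row 8: Σ corner-gray over 8 cells = 4110  → 73.5738
row 9: Σ corner-gray over 8 cells = 4030  → 72.1417
Σ rows: total corner-gray = 42136  → 754.2836 mm³

754.284


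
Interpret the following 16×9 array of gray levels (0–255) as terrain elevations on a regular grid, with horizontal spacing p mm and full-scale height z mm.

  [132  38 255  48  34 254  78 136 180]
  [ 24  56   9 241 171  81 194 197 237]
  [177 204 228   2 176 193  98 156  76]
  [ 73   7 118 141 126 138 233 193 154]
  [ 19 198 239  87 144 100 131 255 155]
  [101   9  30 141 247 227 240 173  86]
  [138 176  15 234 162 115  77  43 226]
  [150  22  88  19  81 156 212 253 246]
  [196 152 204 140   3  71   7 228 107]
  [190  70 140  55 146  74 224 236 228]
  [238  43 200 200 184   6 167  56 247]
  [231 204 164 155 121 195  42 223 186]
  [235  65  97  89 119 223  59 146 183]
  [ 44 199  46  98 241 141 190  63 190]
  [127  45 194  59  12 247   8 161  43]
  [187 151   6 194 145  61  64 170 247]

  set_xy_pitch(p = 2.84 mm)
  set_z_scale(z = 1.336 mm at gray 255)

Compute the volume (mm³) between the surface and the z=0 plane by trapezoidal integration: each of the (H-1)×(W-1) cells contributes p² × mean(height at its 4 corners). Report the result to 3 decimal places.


height_mm = gray/255 × 1.336; cell vol = 2.84² × mean(4 corners)
unit = 2.84² × 1.336 / (4×255) = 0.0105644 mm³ per gray-sum
row 0: Σ corner-gray over 8 cells = 4157  → 43.9160
row 1: Σ corner-gray over 8 cells = 4526  → 47.8143
row 2: Σ corner-gray over 8 cells = 4506  → 47.6030
row 3: Σ corner-gray over 8 cells = 4621  → 48.8179
row 4: Σ corner-gray over 8 cells = 4803  → 50.7406
row 5: Σ corner-gray over 8 cells = 4329  → 45.7331
row 6: Σ corner-gray over 8 cells = 4066  → 42.9547
row 7: Σ corner-gray over 8 cells = 3971  → 41.9511
row 8: Σ corner-gray over 8 cells = 4221  → 44.5921
row 9: Σ corner-gray over 8 cells = 4505  → 47.5924
row 10: Σ corner-gray over 8 cells = 4822  → 50.9413
row 11: Σ corner-gray over 8 cells = 4639  → 49.0080
row 12: Σ corner-gray over 8 cells = 4204  → 44.4125
row 13: Σ corner-gray over 8 cells = 3812  → 40.2713
row 14: Σ corner-gray over 8 cells = 3638  → 38.4331
Σ rows: total corner-gray = 64820  → 684.7815 mm³

684.781


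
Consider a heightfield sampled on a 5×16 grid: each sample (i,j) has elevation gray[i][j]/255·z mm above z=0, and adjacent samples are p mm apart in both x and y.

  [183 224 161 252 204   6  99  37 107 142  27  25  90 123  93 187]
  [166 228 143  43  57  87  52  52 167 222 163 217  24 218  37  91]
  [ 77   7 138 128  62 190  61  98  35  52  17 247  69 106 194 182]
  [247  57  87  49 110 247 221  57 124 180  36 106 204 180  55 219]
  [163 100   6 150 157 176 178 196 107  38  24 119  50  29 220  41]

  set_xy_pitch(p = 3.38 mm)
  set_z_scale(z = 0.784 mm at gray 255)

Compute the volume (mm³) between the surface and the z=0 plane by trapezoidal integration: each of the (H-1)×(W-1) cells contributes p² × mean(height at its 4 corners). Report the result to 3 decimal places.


246.977

height_mm = gray/255 × 0.784; cell vol = 3.38² × mean(4 corners)
unit = 3.38² × 0.784 / (4×255) = 0.00878111 mm³ per gray-sum
row 0: Σ corner-gray over 15 cells = 7227  → 63.4611
row 1: Σ corner-gray over 15 cells = 6744  → 59.2198
row 2: Σ corner-gray over 15 cells = 6959  → 61.1077
row 3: Σ corner-gray over 15 cells = 7196  → 63.1888
Σ rows: total corner-gray = 28126  → 246.9774 mm³


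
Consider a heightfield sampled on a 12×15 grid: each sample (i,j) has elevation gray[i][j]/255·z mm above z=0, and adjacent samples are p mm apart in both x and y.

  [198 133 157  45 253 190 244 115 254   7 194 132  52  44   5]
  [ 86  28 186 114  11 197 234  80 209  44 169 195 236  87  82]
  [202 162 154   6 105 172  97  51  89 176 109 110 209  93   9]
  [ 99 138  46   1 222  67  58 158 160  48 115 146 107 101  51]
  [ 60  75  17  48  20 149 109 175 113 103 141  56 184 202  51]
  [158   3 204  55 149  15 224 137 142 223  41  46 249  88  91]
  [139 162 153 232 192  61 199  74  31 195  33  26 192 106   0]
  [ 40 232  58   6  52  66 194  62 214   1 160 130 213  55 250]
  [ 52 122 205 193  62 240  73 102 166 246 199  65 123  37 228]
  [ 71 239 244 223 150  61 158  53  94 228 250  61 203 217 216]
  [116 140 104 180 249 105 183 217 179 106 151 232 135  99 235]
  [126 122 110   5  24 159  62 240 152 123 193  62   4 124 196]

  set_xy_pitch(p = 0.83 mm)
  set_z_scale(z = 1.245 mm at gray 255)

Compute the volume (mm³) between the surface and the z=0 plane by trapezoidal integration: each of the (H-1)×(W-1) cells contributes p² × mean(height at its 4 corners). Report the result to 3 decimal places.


66.261

height_mm = gray/255 × 1.245; cell vol = 0.83² × mean(4 corners)
unit = 0.83² × 1.245 / (4×255) = 0.000840863 mm³ per gray-sum
row 0: Σ corner-gray over 14 cells = 7591  → 6.3830
row 1: Σ corner-gray over 14 cells = 7025  → 5.9071
row 2: Σ corner-gray over 14 cells = 6161  → 5.1806
row 3: Σ corner-gray over 14 cells = 5779  → 4.8593
row 4: Σ corner-gray over 14 cells = 6296  → 5.2941
row 5: Σ corner-gray over 14 cells = 6852  → 5.7616
row 6: Σ corner-gray over 14 cells = 6627  → 5.5724
row 7: Σ corner-gray over 14 cells = 7122  → 5.9886
row 8: Σ corner-gray over 14 cells = 8595  → 7.2272
row 9: Σ corner-gray over 14 cells = 9160  → 7.7023
row 10: Σ corner-gray over 14 cells = 7593  → 6.3847
Σ rows: total corner-gray = 78801  → 66.2609 mm³


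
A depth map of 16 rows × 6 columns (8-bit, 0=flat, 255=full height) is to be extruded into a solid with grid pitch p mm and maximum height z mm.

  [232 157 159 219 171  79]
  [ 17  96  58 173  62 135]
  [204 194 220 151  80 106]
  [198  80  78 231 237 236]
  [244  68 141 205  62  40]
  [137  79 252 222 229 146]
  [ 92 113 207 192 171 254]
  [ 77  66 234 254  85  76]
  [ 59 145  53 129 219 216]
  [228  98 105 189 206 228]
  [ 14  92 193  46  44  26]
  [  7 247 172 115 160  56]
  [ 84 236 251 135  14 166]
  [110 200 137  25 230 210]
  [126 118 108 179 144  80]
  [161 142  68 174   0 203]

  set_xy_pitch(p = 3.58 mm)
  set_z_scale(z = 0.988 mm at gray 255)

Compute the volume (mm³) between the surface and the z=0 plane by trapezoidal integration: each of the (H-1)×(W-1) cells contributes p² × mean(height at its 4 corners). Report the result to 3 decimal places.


532.810

height_mm = gray/255 × 0.988; cell vol = 3.58² × mean(4 corners)
unit = 3.58² × 0.988 / (4×255) = 0.0124143 mm³ per gray-sum
row 0: Σ corner-gray over 5 cells = 2653  → 32.9352
row 1: Σ corner-gray over 5 cells = 2530  → 31.4082
row 2: Σ corner-gray over 5 cells = 3286  → 40.7934
row 3: Σ corner-gray over 5 cells = 2922  → 36.2746
row 4: Σ corner-gray over 5 cells = 3083  → 38.2733
row 5: Σ corner-gray over 5 cells = 3559  → 44.1826
row 6: Σ corner-gray over 5 cells = 3143  → 39.0182
row 7: Σ corner-gray over 5 cells = 2798  → 34.7353
row 8: Σ corner-gray over 5 cells = 3019  → 37.4788
row 9: Σ corner-gray over 5 cells = 2442  → 30.3158
row 10: Σ corner-gray over 5 cells = 2241  → 27.8205
row 11: Σ corner-gray over 5 cells = 2973  → 36.9078
row 12: Σ corner-gray over 5 cells = 3026  → 37.5657
row 13: Σ corner-gray over 5 cells = 2808  → 34.8594
row 14: Σ corner-gray over 5 cells = 2436  → 30.2413
Σ rows: total corner-gray = 42919  → 532.8101 mm³


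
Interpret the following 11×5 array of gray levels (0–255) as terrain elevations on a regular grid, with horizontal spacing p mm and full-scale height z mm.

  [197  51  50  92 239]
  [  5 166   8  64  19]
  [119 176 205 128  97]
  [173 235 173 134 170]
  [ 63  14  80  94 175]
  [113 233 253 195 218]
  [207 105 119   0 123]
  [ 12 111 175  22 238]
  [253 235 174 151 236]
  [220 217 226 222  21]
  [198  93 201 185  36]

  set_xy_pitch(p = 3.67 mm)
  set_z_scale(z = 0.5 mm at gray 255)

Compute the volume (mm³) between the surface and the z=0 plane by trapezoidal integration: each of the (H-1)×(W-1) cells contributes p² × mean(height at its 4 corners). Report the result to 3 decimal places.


height_mm = gray/255 × 0.5; cell vol = 3.67² × mean(4 corners)
unit = 3.67² × 0.5 / (4×255) = 0.0066024 mm³ per gray-sum
row 0: Σ corner-gray over 4 cells = 1322  → 8.7284
row 1: Σ corner-gray over 4 cells = 1734  → 11.4486
row 2: Σ corner-gray over 4 cells = 2661  → 17.5690
row 3: Σ corner-gray over 4 cells = 2041  → 13.4755
row 4: Σ corner-gray over 4 cells = 2307  → 15.2317
row 5: Σ corner-gray over 4 cells = 2471  → 16.3145
row 6: Σ corner-gray over 4 cells = 1644  → 10.8543
row 7: Σ corner-gray over 4 cells = 2475  → 16.3409
row 8: Σ corner-gray over 4 cells = 3180  → 20.9956
row 9: Σ corner-gray over 4 cells = 2763  → 18.2424
Σ rows: total corner-gray = 22598  → 149.2011 mm³

149.201


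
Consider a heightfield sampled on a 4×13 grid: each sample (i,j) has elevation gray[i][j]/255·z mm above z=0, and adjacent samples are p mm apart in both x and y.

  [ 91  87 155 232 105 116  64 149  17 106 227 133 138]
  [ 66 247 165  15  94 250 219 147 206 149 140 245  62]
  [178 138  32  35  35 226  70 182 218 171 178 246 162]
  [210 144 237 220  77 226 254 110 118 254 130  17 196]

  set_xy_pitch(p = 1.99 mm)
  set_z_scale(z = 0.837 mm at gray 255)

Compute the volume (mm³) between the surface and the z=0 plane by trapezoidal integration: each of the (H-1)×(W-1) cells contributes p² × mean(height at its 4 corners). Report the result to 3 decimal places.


70.058

height_mm = gray/255 × 0.837; cell vol = 1.99² × mean(4 corners)
unit = 1.99² × 0.837 / (4×255) = 0.00324961 mm³ per gray-sum
row 0: Σ corner-gray over 12 cells = 6893  → 22.3996
row 1: Σ corner-gray over 12 cells = 7284  → 23.6702
row 2: Σ corner-gray over 12 cells = 7382  → 23.9886
Σ rows: total corner-gray = 21559  → 70.0584 mm³


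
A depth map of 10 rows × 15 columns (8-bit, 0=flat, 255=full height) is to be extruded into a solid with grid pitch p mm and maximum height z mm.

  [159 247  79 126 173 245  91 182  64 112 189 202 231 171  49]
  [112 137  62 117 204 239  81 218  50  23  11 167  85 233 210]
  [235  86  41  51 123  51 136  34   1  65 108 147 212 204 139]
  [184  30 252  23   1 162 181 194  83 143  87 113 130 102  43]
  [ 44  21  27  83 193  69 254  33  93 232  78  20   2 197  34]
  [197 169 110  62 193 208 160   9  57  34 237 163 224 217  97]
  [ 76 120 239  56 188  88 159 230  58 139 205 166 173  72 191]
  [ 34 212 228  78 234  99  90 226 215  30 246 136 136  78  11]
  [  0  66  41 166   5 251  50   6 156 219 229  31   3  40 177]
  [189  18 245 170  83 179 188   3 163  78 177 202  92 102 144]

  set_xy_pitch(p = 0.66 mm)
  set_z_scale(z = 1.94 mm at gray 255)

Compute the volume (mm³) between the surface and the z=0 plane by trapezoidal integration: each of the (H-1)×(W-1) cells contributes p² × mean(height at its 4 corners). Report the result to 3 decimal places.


51.795

height_mm = gray/255 × 1.94; cell vol = 0.66² × mean(4 corners)
unit = 0.66² × 1.94 / (4×255) = 0.000828494 mm³ per gray-sum
row 0: Σ corner-gray over 14 cells = 8008  → 6.6346
row 1: Σ corner-gray over 14 cells = 6468  → 5.3587
row 2: Σ corner-gray over 14 cells = 6121  → 5.0712
row 3: Σ corner-gray over 14 cells = 5911  → 4.8972
row 4: Σ corner-gray over 14 cells = 6662  → 5.5194
row 5: Σ corner-gray over 14 cells = 8033  → 6.6553
row 6: Σ corner-gray over 14 cells = 8114  → 6.7224
row 7: Σ corner-gray over 14 cells = 6764  → 5.6039
row 8: Σ corner-gray over 14 cells = 6436  → 5.3322
Σ rows: total corner-gray = 62517  → 51.7950 mm³


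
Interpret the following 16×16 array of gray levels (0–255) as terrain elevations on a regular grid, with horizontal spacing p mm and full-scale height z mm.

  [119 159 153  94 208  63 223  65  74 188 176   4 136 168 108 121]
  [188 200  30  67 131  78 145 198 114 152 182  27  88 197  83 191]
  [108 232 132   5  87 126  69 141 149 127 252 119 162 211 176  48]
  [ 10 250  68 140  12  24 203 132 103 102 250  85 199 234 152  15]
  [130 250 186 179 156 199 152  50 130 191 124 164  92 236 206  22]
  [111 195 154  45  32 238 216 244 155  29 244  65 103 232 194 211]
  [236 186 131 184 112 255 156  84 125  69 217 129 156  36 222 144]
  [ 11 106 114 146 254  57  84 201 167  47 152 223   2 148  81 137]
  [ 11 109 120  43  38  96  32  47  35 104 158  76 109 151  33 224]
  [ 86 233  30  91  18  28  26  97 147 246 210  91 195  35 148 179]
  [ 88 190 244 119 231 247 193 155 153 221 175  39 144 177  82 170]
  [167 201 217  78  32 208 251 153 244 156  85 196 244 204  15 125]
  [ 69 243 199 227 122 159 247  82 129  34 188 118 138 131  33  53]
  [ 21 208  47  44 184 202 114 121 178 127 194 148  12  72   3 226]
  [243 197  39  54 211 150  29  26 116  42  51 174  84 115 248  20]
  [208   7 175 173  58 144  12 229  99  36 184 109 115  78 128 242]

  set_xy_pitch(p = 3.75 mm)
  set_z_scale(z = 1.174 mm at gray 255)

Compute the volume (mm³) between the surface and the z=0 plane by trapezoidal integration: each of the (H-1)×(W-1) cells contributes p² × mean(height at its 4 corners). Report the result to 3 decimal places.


height_mm = gray/255 × 1.174; cell vol = 3.75² × mean(4 corners)
unit = 3.75² × 1.174 / (4×255) = 0.0161857 mm³ per gray-sum
row 0: Σ corner-gray over 15 cells = 7641  → 123.6746
row 1: Σ corner-gray over 15 cells = 7895  → 127.7858
row 2: Σ corner-gray over 15 cells = 8065  → 130.5374
row 3: Σ corner-gray over 15 cells = 8715  → 141.0580
row 4: Σ corner-gray over 15 cells = 9396  → 152.0805
row 5: Σ corner-gray over 15 cells = 9118  → 147.5809
row 6: Σ corner-gray over 15 cells = 8216  → 132.9814
row 7: Σ corner-gray over 15 cells = 6249  → 101.1442
row 8: Σ corner-gray over 15 cells = 5992  → 96.9845
row 9: Σ corner-gray over 15 cells = 8453  → 136.8174
row 10: Σ corner-gray over 15 cells = 9858  → 159.5583
row 11: Σ corner-gray over 15 cells = 9082  → 146.9982
row 12: Σ corner-gray over 15 cells = 7777  → 125.8759
row 13: Σ corner-gray over 15 cells = 6890  → 111.5192
row 14: Σ corner-gray over 15 cells = 6879  → 111.3412
Σ rows: total corner-gray = 120226  → 1945.9374 mm³

1945.937


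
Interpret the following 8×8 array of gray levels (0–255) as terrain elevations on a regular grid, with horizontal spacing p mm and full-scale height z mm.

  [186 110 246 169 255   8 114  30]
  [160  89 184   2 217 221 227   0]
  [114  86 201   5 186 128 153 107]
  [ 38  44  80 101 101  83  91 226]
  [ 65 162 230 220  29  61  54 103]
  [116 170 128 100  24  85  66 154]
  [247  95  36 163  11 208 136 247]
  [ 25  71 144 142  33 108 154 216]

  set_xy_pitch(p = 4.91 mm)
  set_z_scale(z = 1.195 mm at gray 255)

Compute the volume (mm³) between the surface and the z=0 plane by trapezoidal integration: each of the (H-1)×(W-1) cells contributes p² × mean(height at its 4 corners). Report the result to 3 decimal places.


661.679

height_mm = gray/255 × 1.195; cell vol = 4.91² × mean(4 corners)
unit = 4.91² × 1.195 / (4×255) = 0.0282443 mm³ per gray-sum
row 0: Σ corner-gray over 7 cells = 4060  → 114.6718
row 1: Σ corner-gray over 7 cells = 3779  → 106.7352
row 2: Σ corner-gray over 7 cells = 3003  → 84.8176
row 3: Σ corner-gray over 7 cells = 2944  → 83.1512
row 4: Σ corner-gray over 7 cells = 3096  → 87.4443
row 5: Σ corner-gray over 7 cells = 3208  → 90.6077
row 6: Σ corner-gray over 7 cells = 3337  → 94.2512
Σ rows: total corner-gray = 23427  → 661.6791 mm³
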